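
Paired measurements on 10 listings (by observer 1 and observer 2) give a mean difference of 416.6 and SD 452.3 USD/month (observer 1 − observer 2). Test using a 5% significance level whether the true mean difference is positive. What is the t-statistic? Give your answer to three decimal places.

2.913

H0: μ_d = 0; H1: μ_d > 0 (paired t-test on the differences, right-tailed).
t = d̄/(s_d/√n) = 416.6/(452.3/√10) = 2.913
df = n − 1 = 9
p-value = P(T ≥ 2.913) ≈ 0.009
Since p ≈ 0.009 < α = 0.05, reject H0; the data support H1.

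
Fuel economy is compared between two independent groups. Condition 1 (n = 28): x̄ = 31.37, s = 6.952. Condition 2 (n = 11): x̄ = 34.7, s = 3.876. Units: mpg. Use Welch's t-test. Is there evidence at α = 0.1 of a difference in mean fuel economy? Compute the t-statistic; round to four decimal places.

-1.8938

Let group 1 = condition 1, group 2 = condition 2. H0: μ_1 = μ_2; H1: μ_1 ≠ μ_2 (Welch's two-sample t-test, two-sided).
t = (x̄_1 − x̄_2)/√(s_1²/n_1 + s_2²/n_2) = (31.37 − 34.7)/√(6.952²/28 + 3.876²/11) = -1.8938
Welch–Satterthwaite df ≈ 32.20
Two-sided p-value ≈ 0.067
Since p ≈ 0.067 < α = 0.1, reject H0; the data support H1.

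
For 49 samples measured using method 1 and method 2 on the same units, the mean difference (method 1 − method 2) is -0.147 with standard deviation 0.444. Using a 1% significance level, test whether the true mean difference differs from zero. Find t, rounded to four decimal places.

H0: μ_d = 0; H1: μ_d ≠ 0 (paired t-test on the differences, two-sided).
t = d̄/(s_d/√n) = -0.147/(0.444/√49) = -2.3176
df = n − 1 = 48
Two-sided p-value ≈ 0.025
Since p ≈ 0.025 > α = 0.01, fail to reject H0; the data do not provide sufficient evidence against H0.

-2.3176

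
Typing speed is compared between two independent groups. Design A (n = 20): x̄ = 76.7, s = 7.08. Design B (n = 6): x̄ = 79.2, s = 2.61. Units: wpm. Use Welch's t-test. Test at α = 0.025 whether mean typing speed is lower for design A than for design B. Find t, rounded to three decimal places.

-1.310

Let group 1 = design A, group 2 = design B. H0: μ_1 = μ_2; H1: μ_1 < μ_2 (Welch's two-sample t-test, left-tailed).
t = (x̄_1 − x̄_2)/√(s_1²/n_1 + s_2²/n_2) = (76.7 − 79.2)/√(7.08²/20 + 2.61²/6) = -1.310
Welch–Satterthwaite df ≈ 22.54
p-value = P(T ≤ -1.310) ≈ 0.102
Since p ≈ 0.102 > α = 0.025, fail to reject H0; the data do not provide sufficient evidence against H0.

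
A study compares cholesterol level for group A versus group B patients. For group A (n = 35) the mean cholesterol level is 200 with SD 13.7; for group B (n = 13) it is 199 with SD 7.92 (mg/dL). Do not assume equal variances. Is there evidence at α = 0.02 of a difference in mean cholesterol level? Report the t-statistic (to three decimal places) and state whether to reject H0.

Let group 1 = group A, group 2 = group B. H0: μ_1 = μ_2; H1: μ_1 ≠ μ_2 (Welch's two-sample t-test, two-sided).
t = (x̄_1 − x̄_2)/√(s_1²/n_1 + s_2²/n_2) = (200 − 199)/√(13.7²/35 + 7.92²/13) = 0.313
Welch–Satterthwaite df ≈ 37.25
Two-sided p-value ≈ 0.756
Since p ≈ 0.756 > α = 0.02, fail to reject H0; the data do not provide sufficient evidence against H0.

t = 0.313; fail to reject H0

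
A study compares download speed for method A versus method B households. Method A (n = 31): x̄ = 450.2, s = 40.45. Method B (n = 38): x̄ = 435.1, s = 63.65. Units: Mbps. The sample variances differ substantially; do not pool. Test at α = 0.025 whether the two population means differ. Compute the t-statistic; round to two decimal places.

1.20

Let group 1 = method A, group 2 = method B. H0: μ_1 = μ_2; H1: μ_1 ≠ μ_2 (Welch's two-sample t-test, two-sided).
t = (x̄_1 − x̄_2)/√(s_1²/n_1 + s_2²/n_2) = (450.2 − 435.1)/√(40.45²/31 + 63.65²/38) = 1.20
Welch–Satterthwaite df ≈ 63.51
Two-sided p-value ≈ 0.236
Since p ≈ 0.236 > α = 0.025, fail to reject H0; the data do not provide sufficient evidence against H0.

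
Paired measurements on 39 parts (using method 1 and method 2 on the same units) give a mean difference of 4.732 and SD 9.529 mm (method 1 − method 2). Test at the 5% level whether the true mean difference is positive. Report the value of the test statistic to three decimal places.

H0: μ_d = 0; H1: μ_d > 0 (paired t-test on the differences, right-tailed).
t = d̄/(s_d/√n) = 4.732/(9.529/√39) = 3.101
df = n − 1 = 38
p-value = P(T ≥ 3.101) ≈ 0.0018
Since p ≈ 0.0018 < α = 0.05, reject H0; the evidence is statistically significant.

3.101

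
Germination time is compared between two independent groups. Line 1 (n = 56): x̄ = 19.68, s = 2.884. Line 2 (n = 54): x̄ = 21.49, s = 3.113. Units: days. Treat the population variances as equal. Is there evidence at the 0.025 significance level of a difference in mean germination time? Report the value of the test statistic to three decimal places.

Let group 1 = line 1, group 2 = line 2. H0: μ_1 = μ_2; H1: μ_1 ≠ μ_2 (two-sample pooled-variance t-test, two-sided).
s_p² = [(56−1)·2.884² + (54−1)·3.113²]/(56+54−2) = 8.9914
t = (19.68 − 21.49)/√[8.9914·(1/56 + 1/54)] = -3.165
df = n₁ + n₂ − 2 = 108
Two-sided p-value ≈ 0.002
Since p ≈ 0.002 < α = 0.025, reject H0; the evidence is statistically significant.

-3.165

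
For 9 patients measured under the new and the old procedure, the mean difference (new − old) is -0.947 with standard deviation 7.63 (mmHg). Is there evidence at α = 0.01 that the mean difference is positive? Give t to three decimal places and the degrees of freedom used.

t = -0.372, df = 8

H0: μ_d = 0; H1: μ_d > 0 (paired t-test on the differences, right-tailed).
t = d̄/(s_d/√n) = -0.947/(7.63/√9) = -0.372
df = n − 1 = 8
p-value = P(T ≥ -0.372) ≈ 0.6403
Since p ≈ 0.6403 > α = 0.01, fail to reject H0; the evidence is not statistically significant.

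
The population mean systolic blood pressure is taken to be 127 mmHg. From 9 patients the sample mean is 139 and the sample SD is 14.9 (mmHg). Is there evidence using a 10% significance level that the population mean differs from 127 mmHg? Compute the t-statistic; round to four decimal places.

2.4161

H0: μ = 127; H1: μ ≠ 127 (one-sample t-test, two-sided).
t = (x̄ − μ₀)/(s/√n) = (139 − 127)/(14.9/√9) = 2.4161
df = n − 1 = 8
Two-sided p-value ≈ 0.0421
Since p ≈ 0.0421 < α = 0.1, reject H0; the evidence is statistically significant.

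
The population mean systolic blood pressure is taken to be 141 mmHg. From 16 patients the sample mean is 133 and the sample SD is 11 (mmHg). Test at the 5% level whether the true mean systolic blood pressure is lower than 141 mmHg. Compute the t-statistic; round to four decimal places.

-2.9091

H0: μ = 141; H1: μ < 141 (one-sample t-test, left-tailed).
t = (x̄ − μ₀)/(s/√n) = (133 − 141)/(11/√16) = -2.9091
df = n − 1 = 15
p-value = P(T ≤ -2.9091) ≈ 0.0054
Since p ≈ 0.0054 < α = 0.05, reject H0; the data support H1.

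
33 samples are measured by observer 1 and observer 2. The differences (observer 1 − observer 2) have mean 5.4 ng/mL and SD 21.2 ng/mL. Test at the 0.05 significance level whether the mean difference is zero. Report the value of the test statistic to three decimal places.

1.463

H0: μ_d = 0; H1: μ_d ≠ 0 (paired t-test on the differences, two-sided).
t = d̄/(s_d/√n) = 5.4/(21.2/√33) = 1.463
df = n − 1 = 32
Two-sided p-value ≈ 0.153
Since p ≈ 0.153 > α = 0.05, fail to reject H0; the data do not provide sufficient evidence against H0.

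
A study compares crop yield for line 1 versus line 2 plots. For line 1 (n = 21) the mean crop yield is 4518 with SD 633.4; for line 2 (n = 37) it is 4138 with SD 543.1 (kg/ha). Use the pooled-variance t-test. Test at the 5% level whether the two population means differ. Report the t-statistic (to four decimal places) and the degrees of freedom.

t = 2.4106, df = 56

Let group 1 = line 1, group 2 = line 2. H0: μ_1 = μ_2; H1: μ_1 ≠ μ_2 (two-sample pooled-variance t-test, two-sided).
s_p² = [(21−1)·633.4² + (37−1)·543.1²]/(21+37−2) = 332900
t = (4518 − 4138)/√[332900·(1/21 + 1/37)] = 2.4106
df = n₁ + n₂ − 2 = 56
Two-sided p-value ≈ 0.0192
Since p ≈ 0.0192 < α = 0.05, reject H0; the evidence is statistically significant.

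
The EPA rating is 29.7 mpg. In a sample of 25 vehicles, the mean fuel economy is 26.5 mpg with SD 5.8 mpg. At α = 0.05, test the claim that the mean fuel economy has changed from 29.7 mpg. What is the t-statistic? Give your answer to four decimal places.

-2.7586

H0: μ = 29.7; H1: μ ≠ 29.7 (one-sample t-test, two-sided).
t = (x̄ − μ₀)/(s/√n) = (26.5 − 29.7)/(5.8/√25) = -2.7586
df = n − 1 = 24
Two-sided p-value ≈ 0.011
Since p ≈ 0.011 < α = 0.05, reject H0; the data support H1.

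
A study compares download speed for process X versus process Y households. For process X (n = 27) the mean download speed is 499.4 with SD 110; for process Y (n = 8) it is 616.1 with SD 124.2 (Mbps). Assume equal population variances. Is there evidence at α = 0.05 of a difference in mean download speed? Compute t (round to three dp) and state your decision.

Let group 1 = process X, group 2 = process Y. H0: μ_1 = μ_2; H1: μ_1 ≠ μ_2 (two-sample pooled-variance t-test, two-sided).
s_p² = [(27−1)·110² + (8−1)·124.2²]/(27+8−2) = 12805.4
t = (499.4 − 616.1)/√[12805.4·(1/27 + 1/8)] = -2.562
df = n₁ + n₂ − 2 = 33
Two-sided p-value ≈ 0.015
Since p ≈ 0.015 < α = 0.05, reject H0; the data support H1.

t = -2.562; reject H0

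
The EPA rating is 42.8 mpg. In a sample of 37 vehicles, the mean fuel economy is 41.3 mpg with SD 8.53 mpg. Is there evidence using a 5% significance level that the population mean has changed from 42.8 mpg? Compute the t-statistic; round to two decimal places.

H0: μ = 42.8; H1: μ ≠ 42.8 (one-sample t-test, two-sided).
t = (x̄ − μ₀)/(s/√n) = (41.3 − 42.8)/(8.53/√37) = -1.07
df = n − 1 = 36
Two-sided p-value ≈ 0.292
Since p ≈ 0.292 > α = 0.05, fail to reject H0; the evidence is not statistically significant.

-1.07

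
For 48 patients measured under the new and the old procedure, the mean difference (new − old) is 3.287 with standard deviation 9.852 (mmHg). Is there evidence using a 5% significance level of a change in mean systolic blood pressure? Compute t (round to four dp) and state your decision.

H0: μ_d = 0; H1: μ_d ≠ 0 (paired t-test on the differences, two-sided).
t = d̄/(s_d/√n) = 3.287/(9.852/√48) = 2.3115
df = n − 1 = 47
Two-sided p-value ≈ 0.0252
Since p ≈ 0.0252 < α = 0.05, reject H0; the evidence is statistically significant.

t = 2.3115; reject H0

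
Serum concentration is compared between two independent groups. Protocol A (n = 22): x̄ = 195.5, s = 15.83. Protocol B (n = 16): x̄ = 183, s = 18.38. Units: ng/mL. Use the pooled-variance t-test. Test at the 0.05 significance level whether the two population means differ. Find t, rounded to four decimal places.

Let group 1 = protocol A, group 2 = protocol B. H0: μ_1 = μ_2; H1: μ_1 ≠ μ_2 (two-sample pooled-variance t-test, two-sided).
s_p² = [(22−1)·15.83² + (16−1)·18.38²]/(22+16−2) = 286.937
t = (195.5 − 183)/√[286.937·(1/22 + 1/16)] = 2.2459
df = n₁ + n₂ − 2 = 36
Two-sided p-value ≈ 0.0309
Since p ≈ 0.0309 < α = 0.05, reject H0; the data support H1.

2.2459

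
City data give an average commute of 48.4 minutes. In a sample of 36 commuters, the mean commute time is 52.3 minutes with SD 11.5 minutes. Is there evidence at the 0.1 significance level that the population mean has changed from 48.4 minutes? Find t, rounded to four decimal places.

H0: μ = 48.4; H1: μ ≠ 48.4 (one-sample t-test, two-sided).
t = (x̄ − μ₀)/(s/√n) = (52.3 − 48.4)/(11.5/√36) = 2.0348
df = n − 1 = 35
Two-sided p-value ≈ 0.0495
Since p ≈ 0.0495 < α = 0.1, reject H0; the evidence is statistically significant.

2.0348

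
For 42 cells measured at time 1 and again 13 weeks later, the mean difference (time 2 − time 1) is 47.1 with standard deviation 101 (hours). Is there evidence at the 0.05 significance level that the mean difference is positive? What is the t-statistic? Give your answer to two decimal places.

H0: μ_d = 0; H1: μ_d > 0 (paired t-test on the differences, right-tailed).
t = d̄/(s_d/√n) = 47.1/(101/√42) = 3.02
df = n − 1 = 41
p-value = P(T ≥ 3.02) ≈ 0.002
Since p ≈ 0.002 < α = 0.05, reject H0; the data support H1.

3.02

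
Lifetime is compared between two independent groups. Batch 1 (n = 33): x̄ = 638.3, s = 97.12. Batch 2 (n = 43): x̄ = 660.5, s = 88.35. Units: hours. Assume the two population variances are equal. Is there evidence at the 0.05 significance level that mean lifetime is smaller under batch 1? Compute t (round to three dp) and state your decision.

Let group 1 = batch 1, group 2 = batch 2. H0: μ_1 = μ_2; H1: μ_1 < μ_2 (two-sample pooled-variance t-test, left-tailed).
s_p² = [(33−1)·97.12² + (43−1)·88.35²]/(33+43−2) = 8509.1
t = (638.3 − 660.5)/√[8509.1·(1/33 + 1/43)] = -1.040
df = n₁ + n₂ − 2 = 74
p-value = P(T ≤ -1.040) ≈ 0.1509
Since p ≈ 0.1509 > α = 0.05, fail to reject H0; the evidence is not statistically significant.

t = -1.040; fail to reject H0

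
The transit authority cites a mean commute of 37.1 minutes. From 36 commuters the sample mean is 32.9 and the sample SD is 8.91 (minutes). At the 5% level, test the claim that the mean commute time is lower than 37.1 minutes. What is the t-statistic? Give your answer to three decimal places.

H0: μ = 37.1; H1: μ < 37.1 (one-sample t-test, left-tailed).
t = (x̄ − μ₀)/(s/√n) = (32.9 − 37.1)/(8.91/√36) = -2.828
df = n − 1 = 35
p-value = P(T ≤ -2.828) ≈ 0.0038
Since p ≈ 0.0038 < α = 0.05, reject H0; the evidence is statistically significant.

-2.828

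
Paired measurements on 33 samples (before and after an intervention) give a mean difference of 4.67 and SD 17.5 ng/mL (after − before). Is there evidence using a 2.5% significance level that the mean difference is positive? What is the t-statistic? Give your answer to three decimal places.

H0: μ_d = 0; H1: μ_d > 0 (paired t-test on the differences, right-tailed).
t = d̄/(s_d/√n) = 4.67/(17.5/√33) = 1.533
df = n − 1 = 32
p-value = P(T ≥ 1.533) ≈ 0.0676
Since p ≈ 0.0676 > α = 0.025, fail to reject H0; the evidence is not statistically significant.

1.533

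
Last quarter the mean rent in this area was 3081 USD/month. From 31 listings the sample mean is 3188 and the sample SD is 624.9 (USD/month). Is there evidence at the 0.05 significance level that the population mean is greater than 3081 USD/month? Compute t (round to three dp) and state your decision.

t = 0.953; fail to reject H0

H0: μ = 3081; H1: μ > 3081 (one-sample t-test, right-tailed).
t = (x̄ − μ₀)/(s/√n) = (3188 − 3081)/(624.9/√31) = 0.953
df = n − 1 = 30
p-value = P(T ≥ 0.953) ≈ 0.174
Since p ≈ 0.174 > α = 0.05, fail to reject H0; the evidence is not statistically significant.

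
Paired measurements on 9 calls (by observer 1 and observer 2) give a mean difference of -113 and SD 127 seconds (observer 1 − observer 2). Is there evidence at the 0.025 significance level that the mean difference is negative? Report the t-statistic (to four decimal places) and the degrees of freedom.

t = -2.6693, df = 8

H0: μ_d = 0; H1: μ_d < 0 (paired t-test on the differences, left-tailed).
t = d̄/(s_d/√n) = -113/(127/√9) = -2.6693
df = n − 1 = 8
p-value = P(T ≤ -2.6693) ≈ 0.0142
Since p ≈ 0.0142 < α = 0.025, reject H0; the evidence is statistically significant.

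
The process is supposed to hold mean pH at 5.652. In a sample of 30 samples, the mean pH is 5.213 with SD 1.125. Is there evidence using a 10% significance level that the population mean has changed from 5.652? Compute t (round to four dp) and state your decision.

t = -2.1373; reject H0

H0: μ = 5.652; H1: μ ≠ 5.652 (one-sample t-test, two-sided).
t = (x̄ − μ₀)/(s/√n) = (5.213 − 5.652)/(1.125/√30) = -2.1373
df = n − 1 = 29
Two-sided p-value ≈ 0.0411
Since p ≈ 0.0411 < α = 0.1, reject H0; the evidence is statistically significant.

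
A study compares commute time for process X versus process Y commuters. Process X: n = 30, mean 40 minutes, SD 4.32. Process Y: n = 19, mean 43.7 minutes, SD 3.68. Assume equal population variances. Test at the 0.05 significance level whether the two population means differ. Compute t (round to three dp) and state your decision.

Let group 1 = process X, group 2 = process Y. H0: μ_1 = μ_2; H1: μ_1 ≠ μ_2 (two-sample pooled-variance t-test, two-sided).
s_p² = [(30−1)·4.32² + (19−1)·3.68²]/(30+19−2) = 16.7015
t = (40 − 43.7)/√[16.7015·(1/30 + 1/19)] = -3.088
df = n₁ + n₂ − 2 = 47
Two-sided p-value ≈ 0.003
Since p ≈ 0.003 < α = 0.05, reject H0; the evidence is statistically significant.

t = -3.088; reject H0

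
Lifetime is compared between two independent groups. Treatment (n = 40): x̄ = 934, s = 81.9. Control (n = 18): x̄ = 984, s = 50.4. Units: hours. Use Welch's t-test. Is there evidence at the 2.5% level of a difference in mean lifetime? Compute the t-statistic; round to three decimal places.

Let group 1 = treatment, group 2 = control. H0: μ_1 = μ_2; H1: μ_1 ≠ μ_2 (Welch's two-sample t-test, two-sided).
t = (x̄_1 − x̄_2)/√(s_1²/n_1 + s_2²/n_2) = (934 − 984)/√(81.9²/40 + 50.4²/18) = -2.845
Welch–Satterthwaite df ≈ 50.39
Two-sided p-value ≈ 0.006
Since p ≈ 0.006 < α = 0.025, reject H0; the data support H1.

-2.845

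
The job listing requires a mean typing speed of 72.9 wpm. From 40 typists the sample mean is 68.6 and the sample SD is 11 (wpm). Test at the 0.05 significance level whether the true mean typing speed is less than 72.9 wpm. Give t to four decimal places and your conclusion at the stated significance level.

H0: μ = 72.9; H1: μ < 72.9 (one-sample t-test, left-tailed).
t = (x̄ − μ₀)/(s/√n) = (68.6 − 72.9)/(11/√40) = -2.4723
df = n − 1 = 39
p-value = P(T ≤ -2.4723) ≈ 0.009
Since p ≈ 0.009 < α = 0.05, reject H0; the data support H1.

t = -2.4723; reject H0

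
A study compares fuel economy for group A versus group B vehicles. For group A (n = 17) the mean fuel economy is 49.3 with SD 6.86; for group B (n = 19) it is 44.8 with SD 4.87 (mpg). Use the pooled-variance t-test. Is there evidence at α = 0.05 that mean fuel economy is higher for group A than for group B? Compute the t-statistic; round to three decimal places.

2.288

Let group 1 = group A, group 2 = group B. H0: μ_1 = μ_2; H1: μ_1 > μ_2 (two-sample pooled-variance t-test, right-tailed).
s_p² = [(17−1)·6.86² + (19−1)·4.87²]/(17+19−2) = 34.7017
t = (49.3 − 44.8)/√[34.7017·(1/17 + 1/19)] = 2.288
df = n₁ + n₂ − 2 = 34
p-value = P(T ≥ 2.288) ≈ 0.0142
Since p ≈ 0.0142 < α = 0.05, reject H0; the data support H1.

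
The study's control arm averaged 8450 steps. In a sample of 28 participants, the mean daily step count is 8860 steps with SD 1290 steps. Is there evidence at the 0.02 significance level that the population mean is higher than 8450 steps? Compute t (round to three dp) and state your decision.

H0: μ = 8450; H1: μ > 8450 (one-sample t-test, right-tailed).
t = (x̄ − μ₀)/(s/√n) = (8860 − 8450)/(1290/√28) = 1.682
df = n − 1 = 27
p-value = P(T ≥ 1.682) ≈ 0.052
Since p ≈ 0.052 > α = 0.02, fail to reject H0; the evidence is not statistically significant.

t = 1.682; fail to reject H0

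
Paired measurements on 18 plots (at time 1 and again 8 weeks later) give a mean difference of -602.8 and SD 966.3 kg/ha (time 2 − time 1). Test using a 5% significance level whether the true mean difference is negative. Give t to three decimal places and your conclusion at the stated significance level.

H0: μ_d = 0; H1: μ_d < 0 (paired t-test on the differences, left-tailed).
t = d̄/(s_d/√n) = -602.8/(966.3/√18) = -2.647
df = n − 1 = 17
p-value = P(T ≤ -2.647) ≈ 0.008
Since p ≈ 0.008 < α = 0.05, reject H0; the data support H1.

t = -2.647; reject H0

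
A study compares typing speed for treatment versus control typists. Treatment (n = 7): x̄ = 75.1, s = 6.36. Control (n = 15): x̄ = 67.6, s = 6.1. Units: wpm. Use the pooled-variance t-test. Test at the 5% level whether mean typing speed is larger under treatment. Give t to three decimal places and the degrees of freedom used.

t = 2.652, df = 20

Let group 1 = treatment, group 2 = control. H0: μ_1 = μ_2; H1: μ_1 > μ_2 (two-sample pooled-variance t-test, right-tailed).
s_p² = [(7−1)·6.36² + (15−1)·6.1²]/(7+15−2) = 38.1819
t = (75.1 − 67.6)/√[38.1819·(1/7 + 1/15)] = 2.652
df = n₁ + n₂ − 2 = 20
p-value = P(T ≥ 2.652) ≈ 0.008
Since p ≈ 0.008 < α = 0.05, reject H0; the evidence is statistically significant.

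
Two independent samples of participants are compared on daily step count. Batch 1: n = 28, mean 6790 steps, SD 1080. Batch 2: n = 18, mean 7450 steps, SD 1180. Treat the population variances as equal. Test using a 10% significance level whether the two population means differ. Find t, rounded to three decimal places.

-1.951

Let group 1 = batch 1, group 2 = batch 2. H0: μ_1 = μ_2; H1: μ_1 ≠ μ_2 (two-sample pooled-variance t-test, two-sided).
s_p² = [(28−1)·1080² + (18−1)·1180²]/(28+18−2) = 1253720
t = (6790 − 7450)/√[1253720·(1/28 + 1/18)] = -1.951
df = n₁ + n₂ − 2 = 44
Two-sided p-value ≈ 0.057
Since p ≈ 0.057 < α = 0.1, reject H0; the evidence is statistically significant.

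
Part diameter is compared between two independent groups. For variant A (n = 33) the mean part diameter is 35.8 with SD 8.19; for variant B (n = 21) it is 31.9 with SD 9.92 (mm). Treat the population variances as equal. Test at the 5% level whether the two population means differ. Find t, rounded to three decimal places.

Let group 1 = variant A, group 2 = variant B. H0: μ_1 = μ_2; H1: μ_1 ≠ μ_2 (two-sample pooled-variance t-test, two-sided).
s_p² = [(33−1)·8.19² + (21−1)·9.92²]/(33+21−2) = 79.1262
t = (35.8 − 31.9)/√[79.1262·(1/33 + 1/21)] = 1.571
df = n₁ + n₂ − 2 = 52
Two-sided p-value ≈ 0.1223
Since p ≈ 0.1223 > α = 0.05, fail to reject H0; the evidence is not statistically significant.

1.571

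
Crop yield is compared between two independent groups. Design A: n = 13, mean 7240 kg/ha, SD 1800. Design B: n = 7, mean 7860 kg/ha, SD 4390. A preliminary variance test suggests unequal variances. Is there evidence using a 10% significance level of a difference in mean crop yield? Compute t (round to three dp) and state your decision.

t = -0.358; fail to reject H0

Let group 1 = design A, group 2 = design B. H0: μ_1 = μ_2; H1: μ_1 ≠ μ_2 (Welch's two-sample t-test, two-sided).
t = (x̄_1 − x̄_2)/√(s_1²/n_1 + s_2²/n_2) = (7240 − 7860)/√(1800²/13 + 4390²/7) = -0.358
Welch–Satterthwaite df ≈ 7.11
Two-sided p-value ≈ 0.731
Since p ≈ 0.731 > α = 0.1, fail to reject H0; the evidence is not statistically significant.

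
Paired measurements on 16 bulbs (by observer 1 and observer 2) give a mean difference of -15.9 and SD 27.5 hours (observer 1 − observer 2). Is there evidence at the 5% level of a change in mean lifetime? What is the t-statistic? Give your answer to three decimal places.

-2.313

H0: μ_d = 0; H1: μ_d ≠ 0 (paired t-test on the differences, two-sided).
t = d̄/(s_d/√n) = -15.9/(27.5/√16) = -2.313
df = n − 1 = 15
Two-sided p-value ≈ 0.035
Since p ≈ 0.035 < α = 0.05, reject H0; the data support H1.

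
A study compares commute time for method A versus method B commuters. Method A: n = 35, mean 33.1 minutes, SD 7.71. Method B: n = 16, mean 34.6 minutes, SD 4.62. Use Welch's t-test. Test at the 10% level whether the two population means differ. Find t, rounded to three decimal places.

-0.861

Let group 1 = method A, group 2 = method B. H0: μ_1 = μ_2; H1: μ_1 ≠ μ_2 (Welch's two-sample t-test, two-sided).
t = (x̄_1 − x̄_2)/√(s_1²/n_1 + s_2²/n_2) = (33.1 − 34.6)/√(7.71²/35 + 4.62²/16) = -0.861
Welch–Satterthwaite df ≈ 45.19
Two-sided p-value ≈ 0.394
Since p ≈ 0.394 > α = 0.1, fail to reject H0; the data do not provide sufficient evidence against H0.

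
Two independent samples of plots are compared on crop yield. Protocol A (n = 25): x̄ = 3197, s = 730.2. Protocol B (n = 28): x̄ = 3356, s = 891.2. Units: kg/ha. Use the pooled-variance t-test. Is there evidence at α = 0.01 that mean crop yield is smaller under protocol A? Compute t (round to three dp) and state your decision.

Let group 1 = protocol A, group 2 = protocol B. H0: μ_1 = μ_2; H1: μ_1 < μ_2 (two-sample pooled-variance t-test, left-tailed).
s_p² = [(25−1)·730.2² + (28−1)·891.2²]/(25+28−2) = 671393
t = (3197 − 3356)/√[671393·(1/25 + 1/28)] = -0.705
df = n₁ + n₂ − 2 = 51
p-value = P(T ≤ -0.705) ≈ 0.2419
Since p ≈ 0.2419 > α = 0.01, fail to reject H0; the evidence is not statistically significant.

t = -0.705; fail to reject H0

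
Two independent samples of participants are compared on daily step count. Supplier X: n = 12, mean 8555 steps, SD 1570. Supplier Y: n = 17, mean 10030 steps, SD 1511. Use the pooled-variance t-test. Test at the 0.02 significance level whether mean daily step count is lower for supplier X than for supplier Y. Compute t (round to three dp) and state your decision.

Let group 1 = supplier X, group 2 = supplier Y. H0: μ_1 = μ_2; H1: μ_1 < μ_2 (two-sample pooled-variance t-test, left-tailed).
s_p² = [(12−1)·1570² + (17−1)·1511²]/(12+17−2) = 2357180
t = (8555 − 10030)/√[2357180·(1/12 + 1/17)] = -2.548
df = n₁ + n₂ − 2 = 27
p-value = P(T ≤ -2.548) ≈ 0.008
Since p ≈ 0.008 < α = 0.02, reject H0; the evidence is statistically significant.

t = -2.548; reject H0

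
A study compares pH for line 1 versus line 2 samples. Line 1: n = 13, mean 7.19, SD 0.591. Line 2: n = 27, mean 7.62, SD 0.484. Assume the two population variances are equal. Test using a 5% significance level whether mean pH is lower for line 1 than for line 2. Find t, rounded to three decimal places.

Let group 1 = line 1, group 2 = line 2. H0: μ_1 = μ_2; H1: μ_1 < μ_2 (two-sample pooled-variance t-test, left-tailed).
s_p² = [(13−1)·0.591² + (27−1)·0.484²]/(13+27−2) = 0.27058
t = (7.19 − 7.62)/√[0.27058·(1/13 + 1/27)] = -2.449
df = n₁ + n₂ − 2 = 38
p-value = P(T ≤ -2.449) ≈ 0.0095
Since p ≈ 0.0095 < α = 0.05, reject H0; the evidence is statistically significant.

-2.449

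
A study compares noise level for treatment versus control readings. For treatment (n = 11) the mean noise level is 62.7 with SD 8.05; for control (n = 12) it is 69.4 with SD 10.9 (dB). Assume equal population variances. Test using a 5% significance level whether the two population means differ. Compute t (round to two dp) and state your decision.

Let group 1 = treatment, group 2 = control. H0: μ_1 = μ_2; H1: μ_1 ≠ μ_2 (two-sample pooled-variance t-test, two-sided).
s_p² = [(11−1)·8.05² + (12−1)·10.9²]/(11+12−2) = 93.0921
t = (62.7 − 69.4)/√[93.0921·(1/11 + 1/12)] = -1.66
df = n₁ + n₂ − 2 = 21
Two-sided p-value ≈ 0.1111
Since p ≈ 0.1111 > α = 0.05, fail to reject H0; the evidence is not statistically significant.

t = -1.66; fail to reject H0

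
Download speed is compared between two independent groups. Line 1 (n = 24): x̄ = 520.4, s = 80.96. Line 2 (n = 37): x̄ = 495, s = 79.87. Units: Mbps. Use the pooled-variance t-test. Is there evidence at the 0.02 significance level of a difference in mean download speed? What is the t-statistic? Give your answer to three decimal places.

Let group 1 = line 1, group 2 = line 2. H0: μ_1 = μ_2; H1: μ_1 ≠ μ_2 (two-sample pooled-variance t-test, two-sided).
s_p² = [(24−1)·80.96² + (37−1)·79.87²]/(24+37−2) = 6447.56
t = (520.4 − 495)/√[6447.56·(1/24 + 1/37)] = 1.207
df = n₁ + n₂ − 2 = 59
Two-sided p-value ≈ 0.232
Since p ≈ 0.232 > α = 0.02, fail to reject H0; the data do not provide sufficient evidence against H0.

1.207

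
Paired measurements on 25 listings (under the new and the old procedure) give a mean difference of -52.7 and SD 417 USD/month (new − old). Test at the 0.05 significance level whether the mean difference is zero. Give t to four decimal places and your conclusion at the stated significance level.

H0: μ_d = 0; H1: μ_d ≠ 0 (paired t-test on the differences, two-sided).
t = d̄/(s_d/√n) = -52.7/(417/√25) = -0.6319
df = n − 1 = 24
Two-sided p-value ≈ 0.5334
Since p ≈ 0.5334 > α = 0.05, fail to reject H0; the data do not provide sufficient evidence against H0.

t = -0.6319; fail to reject H0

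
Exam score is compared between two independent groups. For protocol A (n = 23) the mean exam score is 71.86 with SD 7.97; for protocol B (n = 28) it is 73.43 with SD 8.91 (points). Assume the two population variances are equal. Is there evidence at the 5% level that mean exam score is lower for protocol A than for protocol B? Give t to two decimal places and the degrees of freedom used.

Let group 1 = protocol A, group 2 = protocol B. H0: μ_1 = μ_2; H1: μ_1 < μ_2 (two-sample pooled-variance t-test, left-tailed).
s_p² = [(23−1)·7.97² + (28−1)·8.91²]/(23+28−2) = 72.2641
t = (71.86 − 73.43)/√[72.2641·(1/23 + 1/28)] = -0.66
df = n₁ + n₂ − 2 = 49
p-value = P(T ≤ -0.66) ≈ 0.257
Since p ≈ 0.257 > α = 0.05, fail to reject H0; the data do not provide sufficient evidence against H0.

t = -0.66, df = 49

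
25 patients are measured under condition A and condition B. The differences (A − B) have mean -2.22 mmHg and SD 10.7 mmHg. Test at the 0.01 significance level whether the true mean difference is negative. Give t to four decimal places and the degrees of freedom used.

t = -1.0374, df = 24

H0: μ_d = 0; H1: μ_d < 0 (paired t-test on the differences, left-tailed).
t = d̄/(s_d/√n) = -2.22/(10.7/√25) = -1.0374
df = n − 1 = 24
p-value = P(T ≤ -1.0374) ≈ 0.155
Since p ≈ 0.155 > α = 0.01, fail to reject H0; the evidence is not statistically significant.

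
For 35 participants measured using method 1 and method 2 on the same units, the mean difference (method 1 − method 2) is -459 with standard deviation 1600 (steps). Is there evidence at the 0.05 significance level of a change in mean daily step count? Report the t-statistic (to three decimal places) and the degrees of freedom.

H0: μ_d = 0; H1: μ_d ≠ 0 (paired t-test on the differences, two-sided).
t = d̄/(s_d/√n) = -459/(1600/√35) = -1.697
df = n − 1 = 34
Two-sided p-value ≈ 0.099
Since p ≈ 0.099 > α = 0.05, fail to reject H0; the data do not provide sufficient evidence against H0.

t = -1.697, df = 34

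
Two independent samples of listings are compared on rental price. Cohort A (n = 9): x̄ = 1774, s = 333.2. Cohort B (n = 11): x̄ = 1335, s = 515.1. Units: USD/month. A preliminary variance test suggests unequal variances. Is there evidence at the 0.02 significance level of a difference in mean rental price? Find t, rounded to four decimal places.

Let group 1 = cohort A, group 2 = cohort B. H0: μ_1 = μ_2; H1: μ_1 ≠ μ_2 (Welch's two-sample t-test, two-sided).
t = (x̄_1 − x̄_2)/√(s_1²/n_1 + s_2²/n_2) = (1774 − 1335)/√(333.2²/9 + 515.1²/11) = 2.2992
Welch–Satterthwaite df ≈ 17.22
Two-sided p-value ≈ 0.034
Since p ≈ 0.034 > α = 0.02, fail to reject H0; the evidence is not statistically significant.

2.2992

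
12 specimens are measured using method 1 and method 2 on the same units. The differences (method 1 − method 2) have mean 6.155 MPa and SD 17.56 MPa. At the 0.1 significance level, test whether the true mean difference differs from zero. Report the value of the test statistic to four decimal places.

H0: μ_d = 0; H1: μ_d ≠ 0 (paired t-test on the differences, two-sided).
t = d̄/(s_d/√n) = 6.155/(17.56/√12) = 1.2142
df = n − 1 = 11
Two-sided p-value ≈ 0.2501
Since p ≈ 0.2501 > α = 0.1, fail to reject H0; the data do not provide sufficient evidence against H0.

1.2142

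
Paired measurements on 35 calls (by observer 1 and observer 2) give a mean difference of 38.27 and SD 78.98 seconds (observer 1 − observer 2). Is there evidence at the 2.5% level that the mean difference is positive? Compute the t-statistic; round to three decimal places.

H0: μ_d = 0; H1: μ_d > 0 (paired t-test on the differences, right-tailed).
t = d̄/(s_d/√n) = 38.27/(78.98/√35) = 2.867
df = n − 1 = 34
p-value = P(T ≥ 2.867) ≈ 0.0035
Since p ≈ 0.0035 < α = 0.025, reject H0; the evidence is statistically significant.

2.867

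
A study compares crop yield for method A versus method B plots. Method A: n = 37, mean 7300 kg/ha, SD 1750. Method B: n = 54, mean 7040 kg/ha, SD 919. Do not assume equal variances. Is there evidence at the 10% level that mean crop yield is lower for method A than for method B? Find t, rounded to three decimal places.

Let group 1 = method A, group 2 = method B. H0: μ_1 = μ_2; H1: μ_1 < μ_2 (Welch's two-sample t-test, left-tailed).
t = (x̄_1 − x̄_2)/√(s_1²/n_1 + s_2²/n_2) = (7300 − 7040)/√(1750²/37 + 919²/54) = 0.829
Welch–Satterthwaite df ≈ 49.69
p-value = P(T ≤ 0.829) ≈ 0.7944
Since p ≈ 0.7944 > α = 0.1, fail to reject H0; the evidence is not statistically significant.

0.829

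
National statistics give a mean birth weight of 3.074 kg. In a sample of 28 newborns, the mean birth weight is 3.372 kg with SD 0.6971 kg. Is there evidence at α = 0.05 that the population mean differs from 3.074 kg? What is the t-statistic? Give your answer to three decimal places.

2.262

H0: μ = 3.074; H1: μ ≠ 3.074 (one-sample t-test, two-sided).
t = (x̄ − μ₀)/(s/√n) = (3.372 − 3.074)/(0.6971/√28) = 2.262
df = n − 1 = 27
Two-sided p-value ≈ 0.0320
Since p ≈ 0.0320 < α = 0.05, reject H0; the data support H1.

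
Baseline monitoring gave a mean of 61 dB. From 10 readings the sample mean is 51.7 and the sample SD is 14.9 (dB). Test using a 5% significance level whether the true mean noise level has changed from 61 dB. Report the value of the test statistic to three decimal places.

H0: μ = 61; H1: μ ≠ 61 (one-sample t-test, two-sided).
t = (x̄ − μ₀)/(s/√n) = (51.7 − 61)/(14.9/√10) = -1.974
df = n − 1 = 9
Two-sided p-value ≈ 0.0799
Since p ≈ 0.0799 > α = 0.05, fail to reject H0; the evidence is not statistically significant.

-1.974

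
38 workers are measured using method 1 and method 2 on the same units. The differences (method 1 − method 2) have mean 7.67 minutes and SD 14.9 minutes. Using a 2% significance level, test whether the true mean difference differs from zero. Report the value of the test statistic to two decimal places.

3.17

H0: μ_d = 0; H1: μ_d ≠ 0 (paired t-test on the differences, two-sided).
t = d̄/(s_d/√n) = 7.67/(14.9/√38) = 3.17
df = n − 1 = 37
Two-sided p-value ≈ 0.003
Since p ≈ 0.003 < α = 0.02, reject H0; the evidence is statistically significant.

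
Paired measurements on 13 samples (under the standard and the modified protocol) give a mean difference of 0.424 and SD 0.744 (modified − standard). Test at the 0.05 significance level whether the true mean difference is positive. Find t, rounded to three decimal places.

H0: μ_d = 0; H1: μ_d > 0 (paired t-test on the differences, right-tailed).
t = d̄/(s_d/√n) = 0.424/(0.744/√13) = 2.055
df = n − 1 = 12
p-value = P(T ≥ 2.055) ≈ 0.031
Since p ≈ 0.031 < α = 0.05, reject H0; the evidence is statistically significant.

2.055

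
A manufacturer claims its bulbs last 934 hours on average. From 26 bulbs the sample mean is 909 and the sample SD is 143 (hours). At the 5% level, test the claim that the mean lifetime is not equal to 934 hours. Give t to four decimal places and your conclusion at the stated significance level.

t = -0.8914; fail to reject H0

H0: μ = 934; H1: μ ≠ 934 (one-sample t-test, two-sided).
t = (x̄ − μ₀)/(s/√n) = (909 − 934)/(143/√26) = -0.8914
df = n − 1 = 25
Two-sided p-value ≈ 0.3812
Since p ≈ 0.3812 > α = 0.05, fail to reject H0; the evidence is not statistically significant.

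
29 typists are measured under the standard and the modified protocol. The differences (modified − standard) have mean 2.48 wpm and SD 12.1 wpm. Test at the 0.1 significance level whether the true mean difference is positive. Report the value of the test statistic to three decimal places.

1.104

H0: μ_d = 0; H1: μ_d > 0 (paired t-test on the differences, right-tailed).
t = d̄/(s_d/√n) = 2.48/(12.1/√29) = 1.104
df = n − 1 = 28
p-value = P(T ≥ 1.104) ≈ 0.140
Since p ≈ 0.140 > α = 0.1, fail to reject H0; the evidence is not statistically significant.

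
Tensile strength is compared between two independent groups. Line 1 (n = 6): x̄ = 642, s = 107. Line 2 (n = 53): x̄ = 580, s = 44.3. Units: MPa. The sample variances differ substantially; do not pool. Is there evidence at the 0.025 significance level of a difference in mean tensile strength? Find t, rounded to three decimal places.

Let group 1 = line 1, group 2 = line 2. H0: μ_1 = μ_2; H1: μ_1 ≠ μ_2 (Welch's two-sample t-test, two-sided).
t = (x̄_1 − x̄_2)/√(s_1²/n_1 + s_2²/n_2) = (642 − 580)/√(107²/6 + 44.3²/53) = 1.406
Welch–Satterthwaite df ≈ 5.20
Two-sided p-value ≈ 0.217
Since p ≈ 0.217 > α = 0.025, fail to reject H0; the evidence is not statistically significant.

1.406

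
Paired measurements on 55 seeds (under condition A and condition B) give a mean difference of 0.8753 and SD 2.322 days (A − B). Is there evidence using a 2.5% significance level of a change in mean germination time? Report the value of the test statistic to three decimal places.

H0: μ_d = 0; H1: μ_d ≠ 0 (paired t-test on the differences, two-sided).
t = d̄/(s_d/√n) = 0.8753/(2.322/√55) = 2.796
df = n − 1 = 54
Two-sided p-value ≈ 0.0072
Since p ≈ 0.0072 < α = 0.025, reject H0; the evidence is statistically significant.

2.796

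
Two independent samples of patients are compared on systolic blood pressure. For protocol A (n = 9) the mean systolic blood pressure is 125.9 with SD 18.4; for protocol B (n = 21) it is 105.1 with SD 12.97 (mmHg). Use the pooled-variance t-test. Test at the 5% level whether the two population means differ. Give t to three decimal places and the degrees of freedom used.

t = 3.545, df = 28

Let group 1 = protocol A, group 2 = protocol B. H0: μ_1 = μ_2; H1: μ_1 ≠ μ_2 (two-sample pooled-variance t-test, two-sided).
s_p² = [(9−1)·18.4² + (21−1)·12.97²]/(9+21−2) = 216.889
t = (125.9 − 105.1)/√[216.889·(1/9 + 1/21)] = 3.545
df = n₁ + n₂ − 2 = 28
Two-sided p-value ≈ 0.0014
Since p ≈ 0.0014 < α = 0.05, reject H0; the evidence is statistically significant.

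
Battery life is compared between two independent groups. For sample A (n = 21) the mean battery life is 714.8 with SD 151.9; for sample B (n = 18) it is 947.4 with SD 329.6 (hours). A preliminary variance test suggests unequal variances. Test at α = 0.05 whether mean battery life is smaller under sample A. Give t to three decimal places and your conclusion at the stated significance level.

Let group 1 = sample A, group 2 = sample B. H0: μ_1 = μ_2; H1: μ_1 < μ_2 (Welch's two-sample t-test, left-tailed).
t = (x̄_1 − x̄_2)/√(s_1²/n_1 + s_2²/n_2) = (714.8 − 947.4)/√(151.9²/21 + 329.6²/18) = -2.754
Welch–Satterthwaite df ≈ 23.10
p-value = P(T ≤ -2.754) ≈ 0.0056
Since p ≈ 0.0056 < α = 0.05, reject H0; the data support H1.

t = -2.754; reject H0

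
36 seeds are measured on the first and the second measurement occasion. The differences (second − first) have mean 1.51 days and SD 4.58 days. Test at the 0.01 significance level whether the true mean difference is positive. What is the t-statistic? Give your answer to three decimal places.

H0: μ_d = 0; H1: μ_d > 0 (paired t-test on the differences, right-tailed).
t = d̄/(s_d/√n) = 1.51/(4.58/√36) = 1.978
df = n − 1 = 35
p-value = P(T ≥ 1.978) ≈ 0.028
Since p ≈ 0.028 > α = 0.01, fail to reject H0; the data do not provide sufficient evidence against H0.

1.978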